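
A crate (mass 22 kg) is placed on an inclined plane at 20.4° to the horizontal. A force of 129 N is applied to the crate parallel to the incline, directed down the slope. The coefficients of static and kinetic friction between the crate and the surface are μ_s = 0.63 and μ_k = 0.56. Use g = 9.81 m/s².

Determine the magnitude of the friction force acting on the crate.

Perpendicular to the surface, N = m g cos θ = 22·9.81·cos 20.4° = 202.3 N.
For equilibrium along the incline the friction force must supply f = m g sin θ + P = 75.23 + 129 = 204.2 N (positive meaning up-slope).
The static-friction ceiling is μ_s N = 0.63 × 202.3 = 127.4 N.
Since |204.2| > 127.4 N, static friction cannot hold it; the crate slides down the incline and kinetic friction applies: f = μ_k N = 0.56 × 202.3 = 113 N.

f ≈ 113 N (up the incline)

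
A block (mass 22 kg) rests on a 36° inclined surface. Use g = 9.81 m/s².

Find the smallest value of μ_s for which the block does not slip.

At the slip threshold m g sin θ = μ_s m g cos θ, so μ_s,min = tan θ.
μ_s,min = tan 36° = 0.727.

μ_s,min ≈ 0.727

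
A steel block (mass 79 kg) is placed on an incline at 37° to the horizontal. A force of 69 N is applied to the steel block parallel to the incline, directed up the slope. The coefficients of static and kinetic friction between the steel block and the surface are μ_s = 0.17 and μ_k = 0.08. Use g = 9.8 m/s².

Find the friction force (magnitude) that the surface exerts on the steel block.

The normal reaction is N = m g cos θ = 618.3 N.
The friction needed for equilibrium is m g sin θ − P = 465.9 − 69 = 396.9 N, measured positive up-slope.
The static-friction ceiling is μ_s N = 0.17 × 618.3 = 105.1 N.
Since |396.9| > 105.1 N, static friction cannot hold it; the steel block slides down the incline and kinetic friction applies: f = μ_k N = 0.08 × 618.3 = 49.5 N.

f ≈ 49.5 N (up the incline)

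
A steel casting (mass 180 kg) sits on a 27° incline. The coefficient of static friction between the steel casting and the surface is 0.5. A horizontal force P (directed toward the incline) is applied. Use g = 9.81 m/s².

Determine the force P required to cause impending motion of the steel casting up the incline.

P ≈ 2390 N

At impending motion up the slope, friction acts down-slope at its limit: f = μ_s N.
Perpendicular to the incline: N = m g cos θ + P sin θ.
Along the incline: P cos θ = m g sin θ + μ_s N = m g sin θ + μ_s (m g cos θ + P sin θ).
Solving, P (cos θ − μ_s sin θ) = m g (sin θ + μ_s cos θ), so P = 180×9.81×(sin 27° + 0.5 cos 27°)/(cos 27° − 0.5 sin 27°) = 1770×0.8995/0.664 = 2390 N.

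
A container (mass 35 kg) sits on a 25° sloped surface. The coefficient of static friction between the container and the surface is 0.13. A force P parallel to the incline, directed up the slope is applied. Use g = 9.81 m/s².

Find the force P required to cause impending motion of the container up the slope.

At impending motion up the slope, friction acts down-slope at its limit: f = μ_s N.
P is parallel to the surface, so N = m g cos θ = 311 N.
Along the incline: P = m g sin θ + μ_s N = 145 + 0.13×311 = 186 N.

P ≈ 186 N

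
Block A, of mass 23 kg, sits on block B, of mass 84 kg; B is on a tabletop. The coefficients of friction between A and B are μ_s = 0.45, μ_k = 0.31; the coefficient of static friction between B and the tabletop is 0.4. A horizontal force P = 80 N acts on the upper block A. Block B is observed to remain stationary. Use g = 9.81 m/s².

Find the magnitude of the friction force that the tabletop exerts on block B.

f ≈ 80 N

Normal force at the A–B interface: N₁ = m_A g = 225.6 N.
So the A–B interface can sustain at most μ_s N₁ = 101.5 N of static friction.
P = 80 N is within that limit, so A and B move together (both at rest); the A–B friction is simply f₁ = P = 80 N.
B experiences an equal 80 N forward from A (third law). B is in equilibrium, so the floor supplies f₂ = 80 N of static friction (limit μ_s(m_A+m_B)g = 419.9 N, not exceeded).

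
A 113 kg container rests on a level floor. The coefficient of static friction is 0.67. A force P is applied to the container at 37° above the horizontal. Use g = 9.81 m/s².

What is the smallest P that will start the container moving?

P ≈ 618 N

N = m g − P sin α (the pull lifts the container).
At impending slip, P cos α = μ_s N = μ_s (m g − P sin α).
Solving: P (cos α + μ_s sin α) = μ_s m g → P = 0.67×1110/(cos 37° + 0.67 sin 37°) = 743/1.202 = 618 N.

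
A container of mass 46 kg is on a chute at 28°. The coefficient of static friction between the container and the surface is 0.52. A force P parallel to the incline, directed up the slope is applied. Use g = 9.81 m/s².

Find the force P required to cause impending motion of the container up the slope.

P ≈ 419 N

At impending motion up the slope, friction acts down-slope at its limit: f = μ_s N.
P is parallel to the surface, so N = m g cos θ = 398 N.
Along the incline: P = m g sin θ + μ_s N = 212 + 0.52×398 = 419 N.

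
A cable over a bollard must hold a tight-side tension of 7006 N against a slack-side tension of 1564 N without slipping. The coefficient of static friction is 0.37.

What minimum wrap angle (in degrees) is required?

T₂/T₁ = e^{μβ} → β = ln(T₂/T₁)/μ.
β = ln(7006/1564)/0.37 = 1.5/0.37 = 4.053 rad.
In degrees: β = 4.053 × 180/π = 232°.

β_min ≈ 232°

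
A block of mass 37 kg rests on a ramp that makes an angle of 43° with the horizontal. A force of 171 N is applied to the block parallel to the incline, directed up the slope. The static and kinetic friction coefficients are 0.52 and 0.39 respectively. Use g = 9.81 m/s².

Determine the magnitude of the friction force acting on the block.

Perpendicular to the surface, N = m g cos θ = 37·9.81·cos 43° = 265.5 N.
The friction needed for equilibrium is m g sin θ − P = 247.5 − 171 = 76.54 N, measured positive up-slope.
Static friction can supply at most μ_s N = 138 N.
Since |76.54| ≤ 138 N, static friction is sufficient; f equals the required value, not μ_s N.

f ≈ 76.5 N (up the incline)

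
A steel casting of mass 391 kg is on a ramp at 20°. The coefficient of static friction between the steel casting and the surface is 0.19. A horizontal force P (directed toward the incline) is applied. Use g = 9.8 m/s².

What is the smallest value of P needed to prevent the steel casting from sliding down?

The steel casting tends to slide down (tan θ > μ_s), so at the point of impending slip friction acts up-slope at its limit: f = μ_s N.
Perpendicular to the incline: N = m g cos θ + P sin θ.
Along the incline: P cos θ + μ_s N = m g sin θ, i.e. P cos θ + μ_s (m g cos θ + P sin θ) = m g sin θ.
Solving, P (cos θ + μ_s sin θ) = m g (sin θ − μ_s cos θ), so P = 3830×0.1635/1.005 = 624 N.

P_min ≈ 624 N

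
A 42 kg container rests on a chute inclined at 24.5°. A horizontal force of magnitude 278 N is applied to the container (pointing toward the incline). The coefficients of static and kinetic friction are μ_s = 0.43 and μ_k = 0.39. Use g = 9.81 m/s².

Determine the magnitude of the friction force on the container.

f ≈ 82.1 N (down the incline)

Normal direction: N = m g cos θ + P sin θ = 490.2 N.
Parallel to the incline: P cos θ − m g sin θ = 253 − 170.9 = 82.11 N; the friction needed to balance this is 82.11 N acting down the slope.
Maximum static friction: μ_s N = 0.43 × 490.2 = 210.8 N.
|f_req| = 82.11 ≤ 210.8 N → the container is in equilibrium; friction equals the required value.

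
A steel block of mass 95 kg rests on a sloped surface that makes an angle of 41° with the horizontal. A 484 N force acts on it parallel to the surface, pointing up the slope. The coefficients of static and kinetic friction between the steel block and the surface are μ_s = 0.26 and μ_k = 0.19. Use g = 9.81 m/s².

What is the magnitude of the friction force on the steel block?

f ≈ 127 N (up the incline)

Normal force: N = m g cos θ = 95 × 9.81 × cos 41° = 703.4 N.
For equilibrium along the incline the friction force must supply f = m g sin θ − P = 611.4 − 484 = 127.4 N (positive meaning up-slope).
The static-friction ceiling is μ_s N = 0.26 × 703.4 = 182.9 N.
Since |127.4| ≤ 182.9 N, no slip — friction simply equals what equilibrium demands.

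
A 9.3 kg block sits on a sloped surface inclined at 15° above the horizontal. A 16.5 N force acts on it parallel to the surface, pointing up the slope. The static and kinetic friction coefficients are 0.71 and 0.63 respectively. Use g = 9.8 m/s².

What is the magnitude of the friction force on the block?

Normal force: N = m g cos θ = 9.3 × 9.8 × cos 15° = 88.03 N.
Parallel to the incline, ΣF = 0 gives f = m g sin θ − P = 23.59 − 16.5 = 7.089 N (up-slope positive).
Maximum static friction available: μ_s N = 0.71 × 88.03 = 62.5 N.
Since |7.089| ≤ 62.5 N, the block remains in static equilibrium and friction takes exactly the required value.

f ≈ 7.09 N (up the incline)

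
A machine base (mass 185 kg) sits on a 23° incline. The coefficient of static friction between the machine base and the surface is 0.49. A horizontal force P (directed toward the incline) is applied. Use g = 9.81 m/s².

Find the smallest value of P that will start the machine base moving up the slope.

At impending motion up the slope, friction acts down-slope at its limit: f = μ_s N.
Perpendicular to the incline: N = m g cos θ + P sin θ.
Along the incline: P cos θ = m g sin θ + μ_s N = m g sin θ + μ_s (m g cos θ + P sin θ).
Solving, P (cos θ − μ_s sin θ) = m g (sin θ + μ_s cos θ), so P = 185×9.81×(sin 23° + 0.49 cos 23°)/(cos 23° − 0.49 sin 23°) = 1810×0.8418/0.729 = 2100 N.

P ≈ 2100 N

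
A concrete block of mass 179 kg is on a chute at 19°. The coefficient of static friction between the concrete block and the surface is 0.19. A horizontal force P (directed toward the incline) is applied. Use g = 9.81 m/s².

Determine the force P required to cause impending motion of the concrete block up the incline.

P ≈ 1000 N

At impending motion up the slope, friction acts down-slope at its limit: f = μ_s N.
Perpendicular to the incline: N = m g cos θ + P sin θ.
Along the incline: P cos θ = m g sin θ + μ_s N = m g sin θ + μ_s (m g cos θ + P sin θ).
Solving, P (cos θ − μ_s sin θ) = m g (sin θ + μ_s cos θ), so P = 179×9.81×(sin 19° + 0.19 cos 19°)/(cos 19° − 0.19 sin 19°) = 1760×0.5052/0.8837 = 1000 N.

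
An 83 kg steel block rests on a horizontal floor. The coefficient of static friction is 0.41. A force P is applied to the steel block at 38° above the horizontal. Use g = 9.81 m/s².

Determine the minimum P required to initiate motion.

P ≈ 321 N

N = m g − P sin α (the pull lifts the steel block).
At impending slip, P cos α = μ_s N = μ_s (m g − P sin α).
Solving: P (cos α + μ_s sin α) = μ_s m g → P = 0.41×814/(cos 38° + 0.41 sin 38°) = 334/1.04 = 321 N.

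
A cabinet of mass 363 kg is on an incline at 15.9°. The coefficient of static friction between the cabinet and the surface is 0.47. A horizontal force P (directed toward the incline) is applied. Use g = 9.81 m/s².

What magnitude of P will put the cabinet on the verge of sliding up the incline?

P ≈ 3100 N

At impending motion up the slope, friction acts down-slope at its limit: f = μ_s N.
Perpendicular to the incline: N = m g cos θ + P sin θ.
Along the incline: P cos θ = m g sin θ + μ_s N = m g sin θ + μ_s (m g cos θ + P sin θ).
Solving, P (cos θ − μ_s sin θ) = m g (sin θ + μ_s cos θ), so P = 363×9.81×(sin 15.9° + 0.47 cos 15.9°)/(cos 15.9° − 0.47 sin 15.9°) = 3560×0.726/0.833 = 3100 N.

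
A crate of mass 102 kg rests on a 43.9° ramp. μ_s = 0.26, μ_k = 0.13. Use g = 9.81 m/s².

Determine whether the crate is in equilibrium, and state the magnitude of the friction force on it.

N = m g cos θ = 721 N.
Down-slope weight component: m g sin θ = 694 N.
μ_s N = 187 N.
694 > 187 N, so it slides; kinetic friction f = μ_k N = 0.13×721 = 93.7 N.

f ≈ 93.7 N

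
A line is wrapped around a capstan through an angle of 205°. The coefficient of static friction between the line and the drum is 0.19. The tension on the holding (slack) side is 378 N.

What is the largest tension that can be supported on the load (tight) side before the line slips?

At impending slip the capstan equation gives T₂/T₁ = e^{μβ} with β in radians.
β = 205° × π/180 = 3.578 rad.
e^{μβ} = e^{0.19×3.578} = 1.973.
T₂ = T₁ · e^{μβ} = 378 × 1.973 = 746 N.

T_max ≈ 746 N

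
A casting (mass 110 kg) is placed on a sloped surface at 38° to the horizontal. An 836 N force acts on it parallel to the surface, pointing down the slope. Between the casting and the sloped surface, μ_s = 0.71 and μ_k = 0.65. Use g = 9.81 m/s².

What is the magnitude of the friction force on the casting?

f ≈ 553 N (up the incline)

The normal reaction is N = m g cos θ = 850.3 N.
For equilibrium along the incline the friction force must supply f = m g sin θ + P = 664.4 + 836 = 1500 N (positive meaning up-slope).
The static-friction ceiling is μ_s N = 0.71 × 850.3 = 603.7 N.
Since |1500| > 603.7 N, static friction cannot hold it; the casting slides down the incline and kinetic friction applies: f = μ_k N = 0.65 × 850.3 = 553 N.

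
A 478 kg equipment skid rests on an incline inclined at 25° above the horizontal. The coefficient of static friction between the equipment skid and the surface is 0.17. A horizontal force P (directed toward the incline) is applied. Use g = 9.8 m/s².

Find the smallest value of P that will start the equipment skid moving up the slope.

At impending motion up the slope, friction acts down-slope at its limit: f = μ_s N.
Perpendicular to the incline: N = m g cos θ + P sin θ.
Along the incline: P cos θ = m g sin θ + μ_s N = m g sin θ + μ_s (m g cos θ + P sin θ).
Solving, P (cos θ − μ_s sin θ) = m g (sin θ + μ_s cos θ), so P = 478×9.8×(sin 25° + 0.17 cos 25°)/(cos 25° − 0.17 sin 25°) = 4680×0.5767/0.8345 = 3240 N.

P ≈ 3240 N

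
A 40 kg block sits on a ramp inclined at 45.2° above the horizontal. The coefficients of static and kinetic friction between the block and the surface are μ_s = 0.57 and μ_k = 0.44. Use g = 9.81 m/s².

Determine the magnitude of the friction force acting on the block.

Normal force: N = m g cos θ = 40 × 9.81 × cos 45.2° = 276.5 N.
Along the slope the weight component is m g sin θ = 278.4 N; friction must supply exactly this, acting up-slope.
The static-friction ceiling is μ_s N = 0.57 × 276.5 = 157.6 N.
|278.4| exceeds 157.6 N, so the block slips down-slope; friction is kinetic, f = μ_k N = 0.44×276.5 = 122 N.

f ≈ 122 N (up the incline)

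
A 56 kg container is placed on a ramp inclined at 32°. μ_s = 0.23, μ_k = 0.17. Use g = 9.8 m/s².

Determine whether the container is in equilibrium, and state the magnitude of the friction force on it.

f ≈ 79.1 N

N = m g cos θ = 465 N.
Down-slope weight component: m g sin θ = 291 N.
μ_s N = 107 N.
291 > 107 N, so it slides; kinetic friction f = μ_k N = 0.17×465 = 79.1 N.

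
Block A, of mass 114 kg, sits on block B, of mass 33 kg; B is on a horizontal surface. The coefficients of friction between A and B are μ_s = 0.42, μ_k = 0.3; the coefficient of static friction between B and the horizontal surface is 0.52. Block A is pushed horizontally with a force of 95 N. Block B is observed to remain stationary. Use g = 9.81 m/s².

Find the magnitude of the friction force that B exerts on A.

Normal force at the A–B interface: N₁ = m_A g = 1118 N.
Maximum static friction on A from B: μ_s N₁ = 0.42×1118 = 469.7 N.
Since P = 95 N ≤ 469.7 N, A does not slip on B; friction on A equals P = 95 N.
B experiences an equal 95 N forward from A (third law). B is in equilibrium, so the floor supplies f₂ = 95 N of static friction (limit μ_s(m_A+m_B)g = 749.9 N, not exceeded).

f ≈ 95 N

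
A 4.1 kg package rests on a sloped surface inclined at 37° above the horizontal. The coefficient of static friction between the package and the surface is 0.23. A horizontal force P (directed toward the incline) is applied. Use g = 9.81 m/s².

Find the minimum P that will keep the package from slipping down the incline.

P_min ≈ 17.9 N

The package tends to slide down (tan θ > μ_s), so at the point of impending slip friction acts up-slope at its limit: f = μ_s N.
Perpendicular to the incline: N = m g cos θ + P sin θ.
Along the incline: P cos θ + μ_s N = m g sin θ, i.e. P cos θ + μ_s (m g cos θ + P sin θ) = m g sin θ.
Solving, P (cos θ + μ_s sin θ) = m g (sin θ − μ_s cos θ), so P = 40.2×0.4181/0.9371 = 17.9 N.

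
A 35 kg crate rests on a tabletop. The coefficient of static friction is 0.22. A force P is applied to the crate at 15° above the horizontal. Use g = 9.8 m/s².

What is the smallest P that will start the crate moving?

P ≈ 73.8 N

N = m g − P sin α (the pull lifts the crate).
At impending slip, P cos α = μ_s N = μ_s (m g − P sin α).
Solving: P (cos α + μ_s sin α) = μ_s m g → P = 0.22×343/(cos 15° + 0.22 sin 15°) = 75.5/1.023 = 73.8 N.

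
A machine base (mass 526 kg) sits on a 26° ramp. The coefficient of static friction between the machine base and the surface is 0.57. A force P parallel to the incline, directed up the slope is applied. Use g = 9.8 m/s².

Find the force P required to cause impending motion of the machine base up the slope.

P ≈ 4900 N

At impending motion up the slope, friction acts down-slope at its limit: f = μ_s N.
P is parallel to the surface, so N = m g cos θ = 4630 N.
Along the incline: P = m g sin θ + μ_s N = 2260 + 0.57×4630 = 4900 N.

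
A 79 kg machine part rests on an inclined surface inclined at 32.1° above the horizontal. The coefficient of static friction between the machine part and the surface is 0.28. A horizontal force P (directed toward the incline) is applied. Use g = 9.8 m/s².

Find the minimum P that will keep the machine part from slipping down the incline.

The machine part tends to slide down (tan θ > μ_s), so at the point of impending slip friction acts up-slope at its limit: f = μ_s N.
Perpendicular to the incline: N = m g cos θ + P sin θ.
Along the incline: P cos θ + μ_s N = m g sin θ, i.e. P cos θ + μ_s (m g cos θ + P sin θ) = m g sin θ.
Solving, P (cos θ + μ_s sin θ) = m g (sin θ − μ_s cos θ), so P = 774×0.2942/0.9959 = 229 N.

P_min ≈ 229 N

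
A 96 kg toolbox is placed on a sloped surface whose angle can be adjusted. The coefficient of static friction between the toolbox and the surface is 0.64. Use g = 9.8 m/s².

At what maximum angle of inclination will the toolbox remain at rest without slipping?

θ_max ≈ 32.6°

At the slip threshold, m g sin θ = μ_s · m g cos θ, so tan θ = μ_s.
θ_max = arctan(0.64) = 32.6°.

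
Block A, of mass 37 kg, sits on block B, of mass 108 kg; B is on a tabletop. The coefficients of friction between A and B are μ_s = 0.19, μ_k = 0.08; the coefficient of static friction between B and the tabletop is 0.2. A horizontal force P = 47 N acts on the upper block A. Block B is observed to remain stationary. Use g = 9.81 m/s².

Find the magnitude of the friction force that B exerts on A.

f ≈ 47 N

Normal force at the A–B interface: N₁ = m_A g = 363 N.
Maximum static friction on A from B: μ_s N₁ = 0.19×363 = 68.96 N.
P = 47 N is within that limit, so A and B move together (both at rest); the A–B friction is simply f₁ = P = 47 N.
By Newton's third law B feels 47 N forward from A. With B stationary, the floor's static friction on B balances it: f₂ = 47 N (well within μ_s(m_A+m_B)g = 284.5 N).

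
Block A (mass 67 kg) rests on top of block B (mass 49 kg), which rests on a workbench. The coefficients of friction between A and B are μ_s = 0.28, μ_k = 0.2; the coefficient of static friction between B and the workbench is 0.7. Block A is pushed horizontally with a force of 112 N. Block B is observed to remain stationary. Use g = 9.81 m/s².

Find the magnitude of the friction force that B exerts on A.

The normal force B exerts on A is simply A's weight, N₁ = 657.3 N.
So the A–B interface can sustain at most μ_s N₁ = 184 N of static friction.
P = 112 N is within that limit, so A and B move together (both at rest); the A–B friction is simply f₁ = P = 112 N.
B experiences an equal 112 N forward from A (third law). B is in equilibrium, so the floor supplies f₂ = 112 N of static friction (limit μ_s(m_A+m_B)g = 796.6 N, not exceeded).

f ≈ 112 N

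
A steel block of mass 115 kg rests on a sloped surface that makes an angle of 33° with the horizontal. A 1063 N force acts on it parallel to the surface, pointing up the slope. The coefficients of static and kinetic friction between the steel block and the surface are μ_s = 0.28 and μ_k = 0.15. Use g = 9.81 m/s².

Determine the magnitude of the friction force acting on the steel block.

Normal force: N = m g cos θ = 115 × 9.81 × cos 33° = 946.1 N.
The friction needed for equilibrium is m g sin θ − P = 614.4 − 1063 = -448.6 N, measured positive up-slope.
Static friction can supply at most μ_s N = 264.9 N.
|-448.6| exceeds 264.9 N, so the steel block slips up-slope; friction is kinetic, f = μ_k N = 0.15×946.1 = 142 N.

f ≈ 142 N (down the incline)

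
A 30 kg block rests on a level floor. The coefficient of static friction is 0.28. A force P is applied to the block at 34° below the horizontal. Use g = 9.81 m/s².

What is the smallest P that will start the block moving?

P ≈ 123 N

N = m g + P sin α (the push presses the block into the level floor).
At impending slip, P cos α = μ_s N = μ_s (m g + P sin α).
Solving: P (cos α − μ_s sin α) = μ_s m g → P = 0.28×294/(cos 34° − 0.28 sin 34°) = 82.4/0.6725 = 123 N.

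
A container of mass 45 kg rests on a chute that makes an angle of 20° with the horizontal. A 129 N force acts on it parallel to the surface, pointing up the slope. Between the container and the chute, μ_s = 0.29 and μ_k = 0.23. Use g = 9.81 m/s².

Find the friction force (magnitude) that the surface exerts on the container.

Normal force: N = m g cos θ = 45 × 9.81 × cos 20° = 414.8 N.
For equilibrium along the incline the friction force must supply f = m g sin θ − P = 151 − 129 = 21.98 N (positive meaning up-slope).
The static-friction ceiling is μ_s N = 0.29 × 414.8 = 120.3 N.
Since |21.98| ≤ 120.3 N, the container remains in static equilibrium and friction takes exactly the required value.

f ≈ 22 N (up the incline)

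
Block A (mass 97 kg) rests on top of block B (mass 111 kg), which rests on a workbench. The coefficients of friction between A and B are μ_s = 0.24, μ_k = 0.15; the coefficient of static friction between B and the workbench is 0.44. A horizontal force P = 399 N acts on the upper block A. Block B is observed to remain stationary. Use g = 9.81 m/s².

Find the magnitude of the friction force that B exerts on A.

The normal force B exerts on A is simply A's weight, N₁ = 951.6 N.
Maximum static friction on A from B: μ_s N₁ = 0.24×951.6 = 228.4 N.
Since P = 399 N > 228.4 N, A slides on B; the A–B friction is kinetic: f₁ = μ_k N₁ = 0.15×951.6 = 143 N.
By Newton's third law B feels 143 N forward from A. With B stationary, the floor's static friction on B balances it: f₂ = 143 N (well within μ_s(m_A+m_B)g = 897.8 N).

f ≈ 143 N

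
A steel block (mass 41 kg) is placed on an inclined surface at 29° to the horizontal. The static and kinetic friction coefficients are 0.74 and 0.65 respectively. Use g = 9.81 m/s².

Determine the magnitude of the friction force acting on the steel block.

The normal reaction is N = m g cos θ = 351.8 N.
Along the slope the weight component is m g sin θ = 195 N; friction must supply exactly this, acting up-slope.
Maximum static friction available: μ_s N = 0.74 × 351.8 = 260.3 N.
Since |195| ≤ 260.3 N, static friction is sufficient; f equals the required value, not μ_s N.

f ≈ 195 N (up the incline)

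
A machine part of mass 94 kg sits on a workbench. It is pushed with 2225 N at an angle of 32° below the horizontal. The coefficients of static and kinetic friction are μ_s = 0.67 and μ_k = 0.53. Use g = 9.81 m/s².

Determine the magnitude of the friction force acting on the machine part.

f ≈ 1110 N

The vertical component of P adds to the normal force: N = m g + P sin α = 922.1 + 1179 = 2101 N.
The horizontal driving force is P cos α = 1887 N, so equilibrium needs friction f = 1887 N.
The static-friction limit is μ_s N = 1408 N.
1887 > 1408 N → the machine part slides; f = μ_k N = 0.53×2101 = 1110 N.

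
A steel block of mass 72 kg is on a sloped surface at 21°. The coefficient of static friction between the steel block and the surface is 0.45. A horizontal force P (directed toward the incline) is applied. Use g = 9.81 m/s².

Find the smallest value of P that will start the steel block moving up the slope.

P ≈ 712 N

At impending motion up the slope, friction acts down-slope at its limit: f = μ_s N.
Perpendicular to the incline: N = m g cos θ + P sin θ.
Along the incline: P cos θ = m g sin θ + μ_s N = m g sin θ + μ_s (m g cos θ + P sin θ).
Solving, P (cos θ − μ_s sin θ) = m g (sin θ + μ_s cos θ), so P = 72×9.81×(sin 21° + 0.45 cos 21°)/(cos 21° − 0.45 sin 21°) = 706×0.7785/0.7723 = 712 N.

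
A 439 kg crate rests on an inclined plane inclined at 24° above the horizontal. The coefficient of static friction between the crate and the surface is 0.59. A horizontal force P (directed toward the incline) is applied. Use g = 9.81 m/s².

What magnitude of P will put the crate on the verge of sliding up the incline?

P ≈ 6050 N

At impending motion up the slope, friction acts down-slope at its limit: f = μ_s N.
Perpendicular to the incline: N = m g cos θ + P sin θ.
Along the incline: P cos θ = m g sin θ + μ_s N = m g sin θ + μ_s (m g cos θ + P sin θ).
Solving, P (cos θ − μ_s sin θ) = m g (sin θ + μ_s cos θ), so P = 439×9.81×(sin 24° + 0.59 cos 24°)/(cos 24° − 0.59 sin 24°) = 4310×0.9457/0.6736 = 6050 N.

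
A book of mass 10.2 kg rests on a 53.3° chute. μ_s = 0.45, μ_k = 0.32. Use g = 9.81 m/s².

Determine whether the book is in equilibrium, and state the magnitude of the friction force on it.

f ≈ 19.1 N

N = m g cos θ = 59.8 N.
Down-slope weight component: m g sin θ = 80.2 N.
μ_s N = 26.9 N.
80.2 > 26.9 N, so it slides; kinetic friction f = μ_k N = 0.32×59.8 = 19.1 N.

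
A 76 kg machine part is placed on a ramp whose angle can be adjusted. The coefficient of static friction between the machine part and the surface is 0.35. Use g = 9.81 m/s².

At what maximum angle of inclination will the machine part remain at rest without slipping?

At the slip threshold, m g sin θ = μ_s · m g cos θ, so tan θ = μ_s.
θ_max = arctan(0.35) = 19.3°.

θ_max ≈ 19.3°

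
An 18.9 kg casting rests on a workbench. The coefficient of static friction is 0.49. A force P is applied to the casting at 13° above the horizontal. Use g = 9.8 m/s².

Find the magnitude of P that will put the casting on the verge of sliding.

P ≈ 83.7 N

N = m g − P sin α (the pull lifts the casting).
At impending slip, P cos α = μ_s N = μ_s (m g − P sin α).
Solving: P (cos α + μ_s sin α) = μ_s m g → P = 0.49×185/(cos 13° + 0.49 sin 13°) = 90.8/1.085 = 83.7 N.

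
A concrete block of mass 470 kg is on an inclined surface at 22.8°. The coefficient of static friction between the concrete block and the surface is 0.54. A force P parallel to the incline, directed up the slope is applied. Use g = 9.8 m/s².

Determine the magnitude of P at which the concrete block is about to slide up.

P ≈ 4080 N

At impending motion up the slope, friction acts down-slope at its limit: f = μ_s N.
P is parallel to the surface, so N = m g cos θ = 4250 N.
Along the incline: P = m g sin θ + μ_s N = 1780 + 0.54×4250 = 4080 N.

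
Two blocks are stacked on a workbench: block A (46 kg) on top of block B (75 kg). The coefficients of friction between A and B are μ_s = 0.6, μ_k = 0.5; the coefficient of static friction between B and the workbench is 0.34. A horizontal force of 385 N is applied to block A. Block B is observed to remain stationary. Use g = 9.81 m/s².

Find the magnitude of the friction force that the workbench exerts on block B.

The normal force B exerts on A is simply A's weight, N₁ = 451.3 N.
Maximum static friction on A from B: μ_s N₁ = 0.6×451.3 = 270.8 N.
Since P = 385 N > 270.8 N, A slides on B; the A–B friction is kinetic: f₁ = μ_k N₁ = 0.5×451.3 = 226 N.
B experiences an equal 226 N forward from A (third law). B is in equilibrium, so the floor supplies f₂ = 226 N of static friction (limit μ_s(m_A+m_B)g = 403.6 N, not exceeded).

f ≈ 226 N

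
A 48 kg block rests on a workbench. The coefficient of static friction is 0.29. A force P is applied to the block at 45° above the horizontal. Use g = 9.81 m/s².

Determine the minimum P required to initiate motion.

P ≈ 150 N

N = m g − P sin α (the pull lifts the block).
At impending slip, P cos α = μ_s N = μ_s (m g − P sin α).
Solving: P (cos α + μ_s sin α) = μ_s m g → P = 0.29×471/(cos 45° + 0.29 sin 45°) = 137/0.9122 = 150 N.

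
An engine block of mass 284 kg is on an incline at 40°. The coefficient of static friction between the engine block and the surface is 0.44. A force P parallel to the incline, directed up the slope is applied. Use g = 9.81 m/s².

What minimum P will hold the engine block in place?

The engine block tends to slide down (tan θ > μ_s), so at the point of impending slip friction acts up-slope at its limit: f = μ_s N.
P is parallel to the surface, so N = m g cos θ = 2130 N.
Along the incline: P + μ_s N = m g sin θ, so P = 1790 − 0.44×2130 = 852 N.

P_min ≈ 852 N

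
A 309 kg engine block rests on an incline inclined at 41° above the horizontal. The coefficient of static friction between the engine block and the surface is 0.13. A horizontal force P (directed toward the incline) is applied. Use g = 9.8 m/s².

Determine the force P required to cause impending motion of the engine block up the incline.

At impending motion up the slope, friction acts down-slope at its limit: f = μ_s N.
Perpendicular to the incline: N = m g cos θ + P sin θ.
Along the incline: P cos θ = m g sin θ + μ_s N = m g sin θ + μ_s (m g cos θ + P sin θ).
Solving, P (cos θ − μ_s sin θ) = m g (sin θ + μ_s cos θ), so P = 309×9.8×(sin 41° + 0.13 cos 41°)/(cos 41° − 0.13 sin 41°) = 3030×0.7542/0.6694 = 3410 N.

P ≈ 3410 N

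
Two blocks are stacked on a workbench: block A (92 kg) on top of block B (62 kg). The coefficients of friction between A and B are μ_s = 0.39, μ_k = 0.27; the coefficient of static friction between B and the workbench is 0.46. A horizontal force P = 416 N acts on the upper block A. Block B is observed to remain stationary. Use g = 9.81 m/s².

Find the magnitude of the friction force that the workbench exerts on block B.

f ≈ 244 N

The normal force B exerts on A is simply A's weight, N₁ = 902.5 N.
Maximum static friction on A from B: μ_s N₁ = 0.39×902.5 = 352 N.
P = 416 N exceeds that limit, so A slips over B and the interface friction becomes kinetic: f₁ = μ_k N₁ = 0.27×902.5 = 244 N.
B experiences an equal 244 N forward from A (third law). B is in equilibrium, so the floor supplies f₂ = 244 N of static friction (limit μ_s(m_A+m_B)g = 694.9 N, not exceeded).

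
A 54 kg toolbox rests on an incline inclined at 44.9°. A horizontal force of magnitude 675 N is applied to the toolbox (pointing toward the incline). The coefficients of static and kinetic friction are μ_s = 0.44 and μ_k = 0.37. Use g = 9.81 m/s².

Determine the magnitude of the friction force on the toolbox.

Normal direction: N = m g cos θ + P sin θ = 851.7 N.
Along the incline, the net driving force (taking up-slope positive) is P cos θ − m g sin θ = 478.1 − 373.9 = 104.2 N, so equilibrium requires friction f = -104.2 N (down-slope).
Maximum static friction: μ_s N = 0.44 × 851.7 = 374.7 N.
|f_req| = 104.2 ≤ 374.7 N → the toolbox is in equilibrium; friction equals the required value.

f ≈ 104 N (down the incline)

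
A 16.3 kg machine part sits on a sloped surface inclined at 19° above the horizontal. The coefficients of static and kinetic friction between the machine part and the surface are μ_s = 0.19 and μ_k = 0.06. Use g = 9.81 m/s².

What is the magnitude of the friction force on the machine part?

Perpendicular to the surface, N = m g cos θ = 16.3·9.81·cos 19° = 151.2 N.
For equilibrium along the incline, friction must balance the weight component: f = m g sin θ = 52.06 N up the slope.
The static-friction ceiling is μ_s N = 0.19 × 151.2 = 28.73 N.
|52.06| exceeds 28.73 N, so the machine part slips down-slope; friction is kinetic, f = μ_k N = 0.06×151.2 = 9.07 N.

f ≈ 9.07 N (up the incline)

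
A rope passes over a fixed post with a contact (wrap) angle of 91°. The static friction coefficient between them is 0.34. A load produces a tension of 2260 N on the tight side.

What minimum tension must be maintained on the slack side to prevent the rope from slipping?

T_min ≈ 1320 N

Capstan equation at impending slip: T_tight/T_slack = e^{μβ}.
β = 91° = 1.588 rad; e^{μβ} = e^{0.34×1.588} = 1.716.
T_slack = T_tight / e^{μβ} = 2260 / 1.716 = 1320 N.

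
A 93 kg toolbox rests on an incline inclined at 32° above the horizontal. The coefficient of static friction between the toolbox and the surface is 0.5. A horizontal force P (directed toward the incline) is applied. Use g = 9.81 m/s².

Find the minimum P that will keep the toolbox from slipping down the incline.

The toolbox tends to slide down (tan θ > μ_s), so at the point of impending slip friction acts up-slope at its limit: f = μ_s N.
Perpendicular to the incline: N = m g cos θ + P sin θ.
Along the incline: P cos θ + μ_s N = m g sin θ, i.e. P cos θ + μ_s (m g cos θ + P sin θ) = m g sin θ.
Solving, P (cos θ + μ_s sin θ) = m g (sin θ − μ_s cos θ), so P = 912×0.1059/1.113 = 86.8 N.

P_min ≈ 86.8 N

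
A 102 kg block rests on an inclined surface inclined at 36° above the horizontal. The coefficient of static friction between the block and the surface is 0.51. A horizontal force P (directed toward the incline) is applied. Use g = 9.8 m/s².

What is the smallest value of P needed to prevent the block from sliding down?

The block tends to slide down (tan θ > μ_s), so at the point of impending slip friction acts up-slope at its limit: f = μ_s N.
Perpendicular to the incline: N = m g cos θ + P sin θ.
Along the incline: P cos θ + μ_s N = m g sin θ, i.e. P cos θ + μ_s (m g cos θ + P sin θ) = m g sin θ.
Solving, P (cos θ + μ_s sin θ) = m g (sin θ − μ_s cos θ), so P = 1000×0.1752/1.109 = 158 N.

P_min ≈ 158 N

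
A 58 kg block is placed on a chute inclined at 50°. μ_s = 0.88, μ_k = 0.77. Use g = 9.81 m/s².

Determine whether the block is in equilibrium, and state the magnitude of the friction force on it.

N = m g cos θ = 366 N.
Down-slope weight component: m g sin θ = 436 N.
μ_s N = 322 N.
436 > 322 N, so it slides; kinetic friction f = μ_k N = 0.77×366 = 282 N.

f ≈ 282 N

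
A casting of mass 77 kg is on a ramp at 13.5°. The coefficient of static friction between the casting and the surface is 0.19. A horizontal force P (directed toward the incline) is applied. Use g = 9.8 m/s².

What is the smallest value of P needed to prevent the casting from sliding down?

P_min ≈ 36.1 N

The casting tends to slide down (tan θ > μ_s), so at the point of impending slip friction acts up-slope at its limit: f = μ_s N.
Perpendicular to the incline: N = m g cos θ + P sin θ.
Along the incline: P cos θ + μ_s N = m g sin θ, i.e. P cos θ + μ_s (m g cos θ + P sin θ) = m g sin θ.
Solving, P (cos θ + μ_s sin θ) = m g (sin θ − μ_s cos θ), so P = 755×0.0487/1.017 = 36.1 N.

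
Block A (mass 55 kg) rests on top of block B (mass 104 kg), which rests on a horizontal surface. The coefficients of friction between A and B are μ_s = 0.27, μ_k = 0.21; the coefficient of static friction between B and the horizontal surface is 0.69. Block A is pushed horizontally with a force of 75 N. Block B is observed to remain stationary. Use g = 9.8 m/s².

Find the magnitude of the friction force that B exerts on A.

Normal force at the A–B interface: N₁ = m_A g = 539 N.
Maximum static friction on A from B: μ_s N₁ = 0.27×539 = 145.5 N.
P = 75 N is within that limit, so A and B move together (both at rest); the A–B friction is simply f₁ = P = 75 N.
By Newton's third law B feels 75 N forward from A. With B stationary, the floor's static friction on B balances it: f₂ = 75 N (well within μ_s(m_A+m_B)g = 1075 N).

f ≈ 75 N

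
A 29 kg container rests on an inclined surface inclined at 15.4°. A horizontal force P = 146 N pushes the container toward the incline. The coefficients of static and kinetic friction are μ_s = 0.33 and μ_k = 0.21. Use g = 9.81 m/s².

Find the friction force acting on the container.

f ≈ 65.2 N (down the incline)

Normal direction: N = m g cos θ + P sin θ = 313 N.
Parallel to the incline: P cos θ − m g sin θ = 140.8 − 75.55 = 65.21 N; the friction needed to balance this is 65.21 N acting down the slope.
The limit of static friction is μ_s N = 103.3 N.
|f_req| = 65.21 ≤ 103.3 N → the container is in equilibrium; friction equals the required value.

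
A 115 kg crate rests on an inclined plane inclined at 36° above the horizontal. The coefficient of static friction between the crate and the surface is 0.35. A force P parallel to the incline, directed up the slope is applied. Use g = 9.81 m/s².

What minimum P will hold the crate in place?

The crate tends to slide down (tan θ > μ_s), so at the point of impending slip friction acts up-slope at its limit: f = μ_s N.
P is parallel to the surface, so N = m g cos θ = 913 N.
Along the incline: P + μ_s N = m g sin θ, so P = 663 − 0.35×913 = 344 N.

P_min ≈ 344 N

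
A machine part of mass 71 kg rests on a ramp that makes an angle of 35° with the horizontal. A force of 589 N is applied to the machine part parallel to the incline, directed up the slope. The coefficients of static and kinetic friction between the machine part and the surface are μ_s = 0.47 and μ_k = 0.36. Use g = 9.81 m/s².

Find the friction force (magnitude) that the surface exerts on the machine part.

f ≈ 189 N (down the incline)

Perpendicular to the surface, N = m g cos θ = 71·9.81·cos 35° = 570.5 N.
The friction needed for equilibrium is m g sin θ − P = 399.5 − 589 = -189.5 N, measured positive up-slope.
Static friction can supply at most μ_s N = 268.2 N.
Since |-189.5| ≤ 268.2 N, the machine part remains in static equilibrium and friction takes exactly the required value.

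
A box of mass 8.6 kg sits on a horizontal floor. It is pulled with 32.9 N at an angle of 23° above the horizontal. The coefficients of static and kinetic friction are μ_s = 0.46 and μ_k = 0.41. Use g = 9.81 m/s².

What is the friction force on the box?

The vertical component of P reduces the normal force: N = m g − P sin α = 84.37 − 12.86 = 71.51 N.
For equilibrium, f = P cos α = 32.9×cos 23° = 30.28 N.
The static-friction limit is μ_s N = 32.9 N.
30.28 ≤ 32.9 N → static; friction equals the required 30.3 N.

f ≈ 30.3 N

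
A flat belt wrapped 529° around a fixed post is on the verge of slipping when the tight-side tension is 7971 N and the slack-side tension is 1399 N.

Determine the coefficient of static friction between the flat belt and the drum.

T₂/T₁ = e^{μβ} → μ = ln(T₂/T₁)/β.
β = 529° = 9.233 rad.
μ = ln(7971/1399)/9.233 = ln(5.698)/9.233 = 0.188.

μ ≈ 0.188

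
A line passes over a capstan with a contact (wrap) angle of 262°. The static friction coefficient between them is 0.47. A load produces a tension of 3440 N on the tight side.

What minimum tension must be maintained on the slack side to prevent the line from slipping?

Capstan equation at impending slip: T_tight/T_slack = e^{μβ}.
β = 262° = 4.573 rad; e^{μβ} = e^{0.47×4.573} = 8.578.
T_slack = T_tight / e^{μβ} = 3440 / 8.578 = 401 N.

T_min ≈ 401 N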